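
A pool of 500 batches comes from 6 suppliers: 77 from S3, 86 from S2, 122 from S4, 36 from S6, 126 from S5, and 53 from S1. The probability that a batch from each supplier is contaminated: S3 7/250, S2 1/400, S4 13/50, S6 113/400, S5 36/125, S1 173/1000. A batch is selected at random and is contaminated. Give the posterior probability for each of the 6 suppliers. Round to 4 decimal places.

By Bayes' rule, posterior ∝ prior × likelihood:
  S3: 0.154 × 0.028 = 0.004312
  S2: 0.172 × 0.0025 = 0.00043
  S4: 0.244 × 0.26 = 0.06344
  S6: 0.072 × 0.2825 = 0.02034
  S5: 0.252 × 0.288 = 0.072576
  S1: 0.106 × 0.173 = 0.018338
Normalizing constant = 0.179436.
P(S3 | contaminated) = 0.004312/0.179436 ≈ 0.0240
P(S2 | contaminated) = 0.00043/0.179436 ≈ 0.0024
P(S4 | contaminated) = 0.06344/0.179436 ≈ 0.3536
P(S6 | contaminated) = 0.02034/0.179436 ≈ 0.1134
P(S5 | contaminated) = 0.072576/0.179436 ≈ 0.4045
P(S1 | contaminated) = 0.018338/0.179436 ≈ 0.1022
(Check: 0.0240+0.0024+0.3536+0.1134+0.4045+0.1022 = 1.0001.)

S3 0.0240, S2 0.0024, S4 0.3536, S6 0.1134, S5 0.4045, S1 0.1022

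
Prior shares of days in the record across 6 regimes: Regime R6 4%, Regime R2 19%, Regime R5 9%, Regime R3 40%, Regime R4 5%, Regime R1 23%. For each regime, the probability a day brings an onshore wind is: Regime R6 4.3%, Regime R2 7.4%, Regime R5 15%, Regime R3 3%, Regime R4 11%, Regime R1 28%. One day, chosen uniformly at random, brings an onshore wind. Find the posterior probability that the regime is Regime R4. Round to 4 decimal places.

Unnormalized posteriors (prior × likelihood):
  Regime R6: 0.04 × 0.043 = 0.00172
  Regime R2: 0.19 × 0.074 = 0.01406
  Regime R5: 0.09 × 0.15 = 0.0135
  Regime R3: 0.4 × 0.03 = 0.012
  Regime R4: 0.05 × 0.11 = 0.0055
  Regime R1: 0.23 × 0.28 = 0.0644
Sum = 0.11118.
P(Regime R4 | evidence) = 0.0055 / 0.11118 ≈ 0.0495.

0.0495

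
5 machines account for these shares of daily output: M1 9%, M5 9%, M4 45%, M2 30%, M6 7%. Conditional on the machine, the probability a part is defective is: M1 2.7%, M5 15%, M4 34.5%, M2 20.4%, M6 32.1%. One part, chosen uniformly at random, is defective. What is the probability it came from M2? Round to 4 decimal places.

0.2401

Prior × likelihood for each hypothesis:
  M1: 0.09 × 0.027 = 0.00243
  M5: 0.09 × 0.15 = 0.0135
  M4: 0.45 × 0.345 = 0.15525
  M2: 0.3 × 0.204 = 0.0612
  M6: 0.07 × 0.321 = 0.02247
Sum = 0.25485.
P(M2 | evidence) = 0.0612 / 0.25485 ≈ 0.2401.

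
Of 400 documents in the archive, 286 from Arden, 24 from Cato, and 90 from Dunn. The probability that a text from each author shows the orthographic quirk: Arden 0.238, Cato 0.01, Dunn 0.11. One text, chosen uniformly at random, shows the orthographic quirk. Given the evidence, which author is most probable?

Arden

Compute prior × likelihood for every hypothesis:
  Arden: 0.715 × 0.238 = 0.17017
  Cato: 0.06 × 0.01 = 0.0006
  Dunn: 0.225 × 0.11 = 0.02475
Sum = 0.19552.
Largest term belongs to Arden, so Arden is most probable.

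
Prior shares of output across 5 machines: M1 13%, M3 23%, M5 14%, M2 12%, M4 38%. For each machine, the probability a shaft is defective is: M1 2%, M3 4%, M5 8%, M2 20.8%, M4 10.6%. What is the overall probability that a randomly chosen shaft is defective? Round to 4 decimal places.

0.0882

Unnormalized posteriors (prior × likelihood):
  M1: 0.13 × 0.02 = 0.0026
  M3: 0.23 × 0.04 = 0.0092
  M5: 0.14 × 0.08 = 0.0112
  M2: 0.12 × 0.208 = 0.02496
  M4: 0.38 × 0.106 = 0.04028
P(defective) = 0.0026 + 0.0092 + 0.0112 + 0.02496 + 0.04028 = 0.08824 → 0.0882.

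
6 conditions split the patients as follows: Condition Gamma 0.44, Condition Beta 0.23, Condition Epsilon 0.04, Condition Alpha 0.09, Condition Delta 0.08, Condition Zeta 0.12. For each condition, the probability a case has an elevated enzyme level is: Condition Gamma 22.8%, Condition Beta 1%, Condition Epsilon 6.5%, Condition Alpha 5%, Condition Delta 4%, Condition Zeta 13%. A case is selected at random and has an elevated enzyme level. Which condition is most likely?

Unnormalized posteriors (prior × likelihood):
  Condition Gamma: 0.44 × 0.228 = 0.10032
  Condition Beta: 0.23 × 0.01 = 0.0023
  Condition Epsilon: 0.04 × 0.065 = 0.0026
  Condition Alpha: 0.09 × 0.05 = 0.0045
  Condition Delta: 0.08 × 0.04 = 0.0032
  Condition Zeta: 0.12 × 0.13 = 0.0156
Total = 0.12852.
Largest term belongs to Condition Gamma, so Condition Gamma is most probable.

Condition Gamma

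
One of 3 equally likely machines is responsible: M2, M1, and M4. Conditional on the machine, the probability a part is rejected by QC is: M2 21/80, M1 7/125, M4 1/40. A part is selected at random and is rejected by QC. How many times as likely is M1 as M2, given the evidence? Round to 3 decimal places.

Since the prior is uniform, the posterior is proportional to the likelihood:
  M2: 0.2625
  M1: 0.056
  M4: 0.025
Total = 0.3435.
The ratio is 0.056 / 0.2625 (the normalizer cancels) = 0.213.

0.213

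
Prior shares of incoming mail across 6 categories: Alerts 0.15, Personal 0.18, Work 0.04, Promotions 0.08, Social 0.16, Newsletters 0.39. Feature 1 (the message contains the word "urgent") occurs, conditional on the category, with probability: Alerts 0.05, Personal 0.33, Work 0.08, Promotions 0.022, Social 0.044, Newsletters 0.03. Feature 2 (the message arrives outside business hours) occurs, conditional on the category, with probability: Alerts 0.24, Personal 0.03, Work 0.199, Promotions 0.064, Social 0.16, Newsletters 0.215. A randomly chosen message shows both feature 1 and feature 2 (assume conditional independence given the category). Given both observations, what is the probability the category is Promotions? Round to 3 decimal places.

Prior × likelihood for each hypothesis:
  Alerts: 0.15 × 0.05 × 0.24 = 0.0018
  Personal: 0.18 × 0.33 × 0.03 = 0.001782
  Work: 0.04 × 0.08 × 0.199 = 0.0006368
  Promotions: 0.08 × 0.022 × 0.064 = 0.00011264
  Social: 0.16 × 0.044 × 0.16 = 0.0011264
  Newsletters: 0.39 × 0.03 × 0.215 = 0.0025155
Total = 0.00797334.
P(Promotions | evidence) = 0.00011264 / 0.00797334 ≈ 0.014.

0.014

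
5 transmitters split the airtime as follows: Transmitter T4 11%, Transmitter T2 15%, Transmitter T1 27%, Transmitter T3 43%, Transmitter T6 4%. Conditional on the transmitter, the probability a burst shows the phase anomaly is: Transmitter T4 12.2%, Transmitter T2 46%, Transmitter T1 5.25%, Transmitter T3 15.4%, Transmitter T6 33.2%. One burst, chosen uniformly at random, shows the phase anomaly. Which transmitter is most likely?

By Bayes' rule, posterior ∝ prior × likelihood:
  Transmitter T4: 0.11 × 0.122 = 0.01342
  Transmitter T2: 0.15 × 0.46 = 0.069
  Transmitter T1: 0.27 × 0.0525 = 0.014175
  Transmitter T3: 0.43 × 0.154 = 0.06622
  Transmitter T6: 0.04 × 0.332 = 0.01328
Normalizing constant = 0.176095.
Largest term belongs to Transmitter T2, so Transmitter T2 is most probable.

Transmitter T2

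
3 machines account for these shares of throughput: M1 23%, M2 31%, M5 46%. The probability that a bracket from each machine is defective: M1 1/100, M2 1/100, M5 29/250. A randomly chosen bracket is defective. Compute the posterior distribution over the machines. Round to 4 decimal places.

Compute prior × likelihood for every hypothesis:
  M1: 0.23 × 0.01 = 0.0023
  M2: 0.31 × 0.01 = 0.0031
  M5: 0.46 × 0.116 = 0.05336
Normalizing constant = 0.05876.
P(M1 | defective) = 0.0023/0.05876 ≈ 0.0391
P(M2 | defective) = 0.0031/0.05876 ≈ 0.0528
P(M5 | defective) = 0.05336/0.05876 ≈ 0.9081

M1 0.0391, M2 0.0528, M5 0.9081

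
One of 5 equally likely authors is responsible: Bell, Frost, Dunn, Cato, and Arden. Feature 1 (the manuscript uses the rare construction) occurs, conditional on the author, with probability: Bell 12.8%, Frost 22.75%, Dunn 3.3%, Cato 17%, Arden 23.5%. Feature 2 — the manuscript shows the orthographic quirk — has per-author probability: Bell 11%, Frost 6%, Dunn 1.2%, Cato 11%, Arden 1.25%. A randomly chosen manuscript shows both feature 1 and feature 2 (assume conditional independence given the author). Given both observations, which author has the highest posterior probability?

Cato

With a uniform prior (1/5 each), posterior ∝ likelihood:
  Bell: 0.128 × 0.11 = 0.01408
  Frost: 0.2275 × 0.06 = 0.01365
  Dunn: 0.033 × 0.012 = 0.000396
  Cato: 0.17 × 0.11 = 0.0187
  Arden: 0.235 × 0.0125 = 0.0029375
Normalizing constant = 0.0497635.
Largest term belongs to Cato, so Cato is most probable.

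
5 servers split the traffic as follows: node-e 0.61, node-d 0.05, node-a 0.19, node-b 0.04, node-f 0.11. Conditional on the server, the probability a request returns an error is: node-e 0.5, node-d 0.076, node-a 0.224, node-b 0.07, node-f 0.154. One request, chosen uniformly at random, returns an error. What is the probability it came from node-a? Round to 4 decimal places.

Compute prior × likelihood for every hypothesis:
  node-e: 0.61 × 0.5 = 0.305
  node-d: 0.05 × 0.076 = 0.0038
  node-a: 0.19 × 0.224 = 0.04256
  node-b: 0.04 × 0.07 = 0.0028
  node-f: 0.11 × 0.154 = 0.01694
Sum = 0.3711.
P(node-a | evidence) = 0.04256 / 0.3711 ≈ 0.1147.

0.1147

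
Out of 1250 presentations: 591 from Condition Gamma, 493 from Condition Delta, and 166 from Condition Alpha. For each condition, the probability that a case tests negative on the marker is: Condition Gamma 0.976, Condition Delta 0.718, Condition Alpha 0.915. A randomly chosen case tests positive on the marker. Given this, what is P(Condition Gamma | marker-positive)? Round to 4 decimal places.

0.0848

Taking complements, P(marker-positive | each) = Condition Gamma 0.024, Condition Delta 0.282, Condition Alpha 0.085.
Unnormalized posteriors (prior × likelihood):
  Condition Gamma: 0.4728 × 0.024 = 0.0113472
  Condition Delta: 0.3944 × 0.282 = 0.1112208
  Condition Alpha: 0.1328 × 0.085 = 0.011288
Total = 0.133856.
P(Condition Gamma | evidence) = 0.0113472 / 0.133856 ≈ 0.0848.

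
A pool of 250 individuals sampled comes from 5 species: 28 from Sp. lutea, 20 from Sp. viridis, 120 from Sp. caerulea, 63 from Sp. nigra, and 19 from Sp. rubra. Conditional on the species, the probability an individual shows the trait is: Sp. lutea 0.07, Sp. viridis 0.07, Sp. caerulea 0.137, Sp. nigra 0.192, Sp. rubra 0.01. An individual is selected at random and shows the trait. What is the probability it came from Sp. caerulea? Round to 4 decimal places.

By Bayes' rule, posterior ∝ prior × likelihood:
  Sp. lutea: 0.112 × 0.07 = 0.00784
  Sp. viridis: 0.08 × 0.07 = 0.0056
  Sp. caerulea: 0.48 × 0.137 = 0.06576
  Sp. nigra: 0.252 × 0.192 = 0.048384
  Sp. rubra: 0.076 × 0.01 = 0.00076
Normalizing constant = 0.128344.
P(Sp. caerulea | evidence) = 0.06576 / 0.128344 ≈ 0.5124.

0.5124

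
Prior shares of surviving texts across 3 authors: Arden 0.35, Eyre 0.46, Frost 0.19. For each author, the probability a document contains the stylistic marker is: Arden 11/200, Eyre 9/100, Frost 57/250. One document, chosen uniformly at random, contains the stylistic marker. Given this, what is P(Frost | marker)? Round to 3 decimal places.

0.417

Prior × likelihood for each hypothesis:
  Arden: 0.35 × 0.055 = 0.01925
  Eyre: 0.46 × 0.09 = 0.0414
  Frost: 0.19 × 0.228 = 0.04332
Normalizing constant = 0.10397.
P(Frost | evidence) = 0.04332 / 0.10397 ≈ 0.417.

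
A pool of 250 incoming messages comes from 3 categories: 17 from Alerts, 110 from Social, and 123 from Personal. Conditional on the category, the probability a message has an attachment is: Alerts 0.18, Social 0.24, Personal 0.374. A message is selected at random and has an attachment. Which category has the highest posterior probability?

Personal

By Bayes' rule, posterior ∝ prior × likelihood:
  Alerts: 0.068 × 0.18 = 0.01224
  Social: 0.44 × 0.24 = 0.1056
  Personal: 0.492 × 0.374 = 0.184008
Total = 0.301848.
Largest term belongs to Personal, so Personal is most probable.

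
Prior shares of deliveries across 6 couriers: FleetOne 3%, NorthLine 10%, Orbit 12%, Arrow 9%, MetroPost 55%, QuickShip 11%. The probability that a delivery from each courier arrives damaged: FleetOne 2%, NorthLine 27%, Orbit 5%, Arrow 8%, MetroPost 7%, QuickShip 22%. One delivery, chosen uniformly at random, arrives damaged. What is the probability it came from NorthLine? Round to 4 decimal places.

Unnormalized posteriors (prior × likelihood):
  FleetOne: 0.03 × 0.02 = 0.0006
  NorthLine: 0.1 × 0.27 = 0.027
  Orbit: 0.12 × 0.05 = 0.006
  Arrow: 0.09 × 0.08 = 0.0072
  MetroPost: 0.55 × 0.07 = 0.0385
  QuickShip: 0.11 × 0.22 = 0.0242
Total = 0.1035.
P(NorthLine | evidence) = 0.027 / 0.1035 ≈ 0.2609.

0.2609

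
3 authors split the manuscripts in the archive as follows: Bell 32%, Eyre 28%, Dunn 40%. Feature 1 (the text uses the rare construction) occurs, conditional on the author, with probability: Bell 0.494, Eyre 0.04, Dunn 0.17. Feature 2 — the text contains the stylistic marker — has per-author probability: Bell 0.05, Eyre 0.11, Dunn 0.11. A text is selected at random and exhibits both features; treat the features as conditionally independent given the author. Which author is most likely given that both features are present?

Bell

By Bayes' rule, posterior ∝ prior × likelihood:
  Bell: 0.32 × 0.494 × 0.05 = 0.007904
  Eyre: 0.28 × 0.04 × 0.11 = 0.001232
  Dunn: 0.4 × 0.17 × 0.11 = 0.00748
Total = 0.016616.
Largest term belongs to Bell, so Bell is most probable.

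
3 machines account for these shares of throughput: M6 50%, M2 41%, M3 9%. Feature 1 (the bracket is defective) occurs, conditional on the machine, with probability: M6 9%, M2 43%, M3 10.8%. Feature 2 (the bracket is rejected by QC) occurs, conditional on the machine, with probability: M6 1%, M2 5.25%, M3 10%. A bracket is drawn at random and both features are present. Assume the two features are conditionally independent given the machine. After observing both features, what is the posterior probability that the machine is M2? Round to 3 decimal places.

0.867

Unnormalized posteriors (prior × likelihood):
  M6: 0.5 × 0.09 × 0.01 = 0.00045
  M2: 0.41 × 0.43 × 0.0525 = 0.00925575
  M3: 0.09 × 0.108 × 0.1 = 0.000972
Sum = 0.01067775.
P(M2 | evidence) = 0.00925575 / 0.01067775 ≈ 0.867.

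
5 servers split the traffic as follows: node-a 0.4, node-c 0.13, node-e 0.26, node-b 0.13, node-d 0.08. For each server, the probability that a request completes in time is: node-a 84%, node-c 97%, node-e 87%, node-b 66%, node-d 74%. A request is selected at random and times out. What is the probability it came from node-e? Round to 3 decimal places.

0.203

Taking complements, P(timeout | each) = node-a 0.16, node-c 0.03, node-e 0.13, node-b 0.34, node-d 0.26.
By Bayes' rule, posterior ∝ prior × likelihood:
  node-a: 0.4 × 0.16 = 0.064
  node-c: 0.13 × 0.03 = 0.0039
  node-e: 0.26 × 0.13 = 0.0338
  node-b: 0.13 × 0.34 = 0.0442
  node-d: 0.08 × 0.26 = 0.0208
Normalizing constant = 0.1667.
P(node-e | evidence) = 0.0338 / 0.1667 ≈ 0.203.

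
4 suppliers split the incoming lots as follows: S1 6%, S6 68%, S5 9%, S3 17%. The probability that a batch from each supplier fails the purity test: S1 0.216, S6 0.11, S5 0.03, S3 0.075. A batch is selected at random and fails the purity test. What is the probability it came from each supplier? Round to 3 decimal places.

Unnormalized posteriors (prior × likelihood):
  S1: 0.06 × 0.216 = 0.01296
  S6: 0.68 × 0.11 = 0.0748
  S5: 0.09 × 0.03 = 0.0027
  S3: 0.17 × 0.075 = 0.01275
Total = 0.10321.
P(S1 | off-spec) = 0.01296/0.10321 ≈ 0.126
P(S6 | off-spec) = 0.0748/0.10321 ≈ 0.725
P(S5 | off-spec) = 0.0027/0.10321 ≈ 0.026
P(S3 | off-spec) = 0.01275/0.10321 ≈ 0.124

S1 0.126, S6 0.725, S5 0.026, S3 0.124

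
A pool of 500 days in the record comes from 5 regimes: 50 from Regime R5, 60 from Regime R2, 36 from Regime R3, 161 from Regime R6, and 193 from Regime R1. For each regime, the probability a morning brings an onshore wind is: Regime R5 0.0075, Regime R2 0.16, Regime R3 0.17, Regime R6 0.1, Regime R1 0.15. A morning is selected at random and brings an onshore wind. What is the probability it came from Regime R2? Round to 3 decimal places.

0.157

Unnormalized posteriors (prior × likelihood):
  Regime R5: 0.1 × 0.0075 = 0.00075
  Regime R2: 0.12 × 0.16 = 0.0192
  Regime R3: 0.072 × 0.17 = 0.01224
  Regime R6: 0.322 × 0.1 = 0.0322
  Regime R1: 0.386 × 0.15 = 0.0579
Normalizing constant = 0.12229.
P(Regime R2 | evidence) = 0.0192 / 0.12229 ≈ 0.157.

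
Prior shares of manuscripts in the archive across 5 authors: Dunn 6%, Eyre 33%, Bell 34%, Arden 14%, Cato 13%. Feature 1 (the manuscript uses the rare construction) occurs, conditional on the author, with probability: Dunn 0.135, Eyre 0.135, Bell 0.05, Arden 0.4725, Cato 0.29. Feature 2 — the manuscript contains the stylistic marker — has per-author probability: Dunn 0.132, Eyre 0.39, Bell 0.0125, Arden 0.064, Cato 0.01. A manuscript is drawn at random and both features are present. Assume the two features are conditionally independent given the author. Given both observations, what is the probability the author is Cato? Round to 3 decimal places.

0.016

Compute prior × likelihood for every hypothesis:
  Dunn: 0.06 × 0.135 × 0.132 = 0.0010692
  Eyre: 0.33 × 0.135 × 0.39 = 0.0173745
  Bell: 0.34 × 0.05 × 0.0125 = 0.0002125
  Arden: 0.14 × 0.4725 × 0.064 = 0.0042336
  Cato: 0.13 × 0.29 × 0.01 = 0.000377
Total = 0.0232668.
P(Cato | evidence) = 0.000377 / 0.0232668 ≈ 0.016.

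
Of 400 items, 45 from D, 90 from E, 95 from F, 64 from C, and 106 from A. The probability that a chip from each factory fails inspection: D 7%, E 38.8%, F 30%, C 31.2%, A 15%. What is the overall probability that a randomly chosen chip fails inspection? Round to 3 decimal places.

0.256

By Bayes' rule, posterior ∝ prior × likelihood:
  D: 0.1125 × 0.07 = 0.007875
  E: 0.225 × 0.388 = 0.0873
  F: 0.2375 × 0.3 = 0.07125
  C: 0.16 × 0.312 = 0.04992
  A: 0.265 × 0.15 = 0.03975
P(nonconforming) = 0.007875 + 0.0873 + 0.07125 + 0.04992 + 0.03975 = 0.256095 → 0.256.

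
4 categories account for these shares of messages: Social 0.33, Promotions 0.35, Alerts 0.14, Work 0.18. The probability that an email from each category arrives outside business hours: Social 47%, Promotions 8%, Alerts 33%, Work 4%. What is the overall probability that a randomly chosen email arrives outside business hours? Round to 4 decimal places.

Prior × likelihood for each hypothesis:
  Social: 0.33 × 0.47 = 0.1551
  Promotions: 0.35 × 0.08 = 0.028
  Alerts: 0.14 × 0.33 = 0.0462
  Work: 0.18 × 0.04 = 0.0072
P(off-hours) = 0.1551 + 0.028 + 0.0462 + 0.0072 = 0.2365 → 0.2365.

0.2365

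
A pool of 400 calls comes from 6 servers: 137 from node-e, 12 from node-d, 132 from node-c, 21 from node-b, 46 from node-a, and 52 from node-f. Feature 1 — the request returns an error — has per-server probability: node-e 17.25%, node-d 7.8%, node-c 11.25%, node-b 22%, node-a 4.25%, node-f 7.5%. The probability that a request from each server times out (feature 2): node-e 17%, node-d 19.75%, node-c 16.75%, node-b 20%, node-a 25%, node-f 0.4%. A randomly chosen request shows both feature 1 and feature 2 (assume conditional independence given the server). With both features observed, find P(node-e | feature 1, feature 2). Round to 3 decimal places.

Prior × likelihood for each hypothesis:
  node-e: 0.3425 × 0.1725 × 0.17 = 0.0100438125
  node-d: 0.03 × 0.078 × 0.1975 = 0.00046215
  node-c: 0.33 × 0.1125 × 0.1675 = 0.0062184375
  node-b: 0.0525 × 0.22 × 0.2 = 0.00231
  node-a: 0.115 × 0.0425 × 0.25 = 0.001221875
  node-f: 0.13 × 0.075 × 0.004 = 0.000039
Sum = 0.020295275.
P(node-e | evidence) = 0.0100438125 / 0.020295275 ≈ 0.495.

0.495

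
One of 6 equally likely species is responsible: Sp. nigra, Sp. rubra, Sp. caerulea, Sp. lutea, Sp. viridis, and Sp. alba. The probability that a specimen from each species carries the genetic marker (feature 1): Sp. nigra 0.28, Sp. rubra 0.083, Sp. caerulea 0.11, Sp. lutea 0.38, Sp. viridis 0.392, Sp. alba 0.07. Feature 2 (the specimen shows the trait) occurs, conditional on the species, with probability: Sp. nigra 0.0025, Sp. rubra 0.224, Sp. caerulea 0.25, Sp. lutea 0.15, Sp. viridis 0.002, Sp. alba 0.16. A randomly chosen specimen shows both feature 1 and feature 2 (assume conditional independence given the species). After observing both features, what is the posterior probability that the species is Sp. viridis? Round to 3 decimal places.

With a uniform prior (1/6 each), posterior ∝ likelihood:
  Sp. nigra: 0.28 × 0.0025 = 0.0007
  Sp. rubra: 0.083 × 0.224 = 0.018592
  Sp. caerulea: 0.11 × 0.25 = 0.0275
  Sp. lutea: 0.38 × 0.15 = 0.057
  Sp. viridis: 0.392 × 0.002 = 0.000784
  Sp. alba: 0.07 × 0.16 = 0.0112
Total = 0.115776.
P(Sp. viridis | evidence) = 0.000784 / 0.115776 ≈ 0.007.

0.007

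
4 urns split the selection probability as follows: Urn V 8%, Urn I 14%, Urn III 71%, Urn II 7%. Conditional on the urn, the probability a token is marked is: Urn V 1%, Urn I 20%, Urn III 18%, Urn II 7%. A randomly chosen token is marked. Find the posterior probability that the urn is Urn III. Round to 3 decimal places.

Prior × likelihood for each hypothesis:
  Urn V: 0.08 × 0.01 = 0.0008
  Urn I: 0.14 × 0.2 = 0.028
  Urn III: 0.71 × 0.18 = 0.1278
  Urn II: 0.07 × 0.07 = 0.0049
Normalizing constant = 0.1615.
P(Urn III | evidence) = 0.1278 / 0.1615 ≈ 0.791.

0.791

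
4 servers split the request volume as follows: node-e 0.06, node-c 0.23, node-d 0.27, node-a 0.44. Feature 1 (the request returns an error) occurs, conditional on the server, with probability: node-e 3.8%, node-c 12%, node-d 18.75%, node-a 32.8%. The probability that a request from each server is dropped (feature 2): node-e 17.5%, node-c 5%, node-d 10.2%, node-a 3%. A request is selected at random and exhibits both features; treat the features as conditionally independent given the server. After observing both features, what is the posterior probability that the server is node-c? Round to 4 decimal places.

By Bayes' rule, posterior ∝ prior × likelihood:
  node-e: 0.06 × 0.038 × 0.175 = 0.000399
  node-c: 0.23 × 0.12 × 0.05 = 0.00138
  node-d: 0.27 × 0.1875 × 0.102 = 0.00516375
  node-a: 0.44 × 0.328 × 0.03 = 0.0043296
Normalizing constant = 0.01127235.
P(node-c | evidence) = 0.00138 / 0.01127235 ≈ 0.1224.

0.1224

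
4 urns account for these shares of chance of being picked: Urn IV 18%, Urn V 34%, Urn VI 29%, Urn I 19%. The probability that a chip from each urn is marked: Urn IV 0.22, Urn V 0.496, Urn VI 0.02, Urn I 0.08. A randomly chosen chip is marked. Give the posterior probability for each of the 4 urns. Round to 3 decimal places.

Urn IV 0.173, Urn V 0.736, Urn VI 0.025, Urn I 0.066

Compute prior × likelihood for every hypothesis:
  Urn IV: 0.18 × 0.22 = 0.0396
  Urn V: 0.34 × 0.496 = 0.16864
  Urn VI: 0.29 × 0.02 = 0.0058
  Urn I: 0.19 × 0.08 = 0.0152
Normalizing constant = 0.22924.
P(Urn IV | marked) = 0.0396/0.22924 ≈ 0.173
P(Urn V | marked) = 0.16864/0.22924 ≈ 0.736
P(Urn VI | marked) = 0.0058/0.22924 ≈ 0.025
P(Urn I | marked) = 0.0152/0.22924 ≈ 0.066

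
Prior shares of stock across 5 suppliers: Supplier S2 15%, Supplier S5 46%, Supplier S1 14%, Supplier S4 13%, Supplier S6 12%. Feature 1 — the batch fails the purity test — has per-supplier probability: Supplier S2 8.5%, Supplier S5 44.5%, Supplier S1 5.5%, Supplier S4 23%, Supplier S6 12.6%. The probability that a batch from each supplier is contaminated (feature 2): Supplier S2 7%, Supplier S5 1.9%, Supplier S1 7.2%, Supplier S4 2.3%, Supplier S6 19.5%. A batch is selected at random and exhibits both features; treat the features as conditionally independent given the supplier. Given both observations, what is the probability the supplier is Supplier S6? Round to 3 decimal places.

0.329

Unnormalized posteriors (prior × likelihood):
  Supplier S2: 0.15 × 0.085 × 0.07 = 0.0008925
  Supplier S5: 0.46 × 0.445 × 0.019 = 0.0038893
  Supplier S1: 0.14 × 0.055 × 0.072 = 0.0005544
  Supplier S4: 0.13 × 0.23 × 0.023 = 0.0006877
  Supplier S6: 0.12 × 0.126 × 0.195 = 0.0029484
Normalizing constant = 0.0089723.
P(Supplier S6 | evidence) = 0.0029484 / 0.0089723 ≈ 0.329.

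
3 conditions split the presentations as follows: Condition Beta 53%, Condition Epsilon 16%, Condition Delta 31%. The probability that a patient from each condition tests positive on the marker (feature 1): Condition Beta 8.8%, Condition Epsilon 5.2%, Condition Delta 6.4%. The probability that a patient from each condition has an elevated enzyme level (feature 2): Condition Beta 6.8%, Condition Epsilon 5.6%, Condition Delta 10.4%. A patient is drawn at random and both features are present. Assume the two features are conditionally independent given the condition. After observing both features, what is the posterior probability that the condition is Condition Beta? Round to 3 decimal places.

Prior × likelihood for each hypothesis:
  Condition Beta: 0.53 × 0.088 × 0.068 = 0.00317152
  Condition Epsilon: 0.16 × 0.052 × 0.056 = 0.00046592
  Condition Delta: 0.31 × 0.064 × 0.104 = 0.00206336
Normalizing constant = 0.0057008.
P(Condition Beta | evidence) = 0.00317152 / 0.0057008 ≈ 0.556.

0.556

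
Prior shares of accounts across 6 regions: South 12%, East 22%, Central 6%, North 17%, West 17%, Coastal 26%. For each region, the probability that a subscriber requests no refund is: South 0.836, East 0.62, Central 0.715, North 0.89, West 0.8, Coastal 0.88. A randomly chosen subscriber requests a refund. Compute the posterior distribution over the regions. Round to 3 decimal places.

Taking complements, P(refund | each) = South 0.164, East 0.38, Central 0.285, North 0.11, West 0.2, Coastal 0.12.
Compute prior × likelihood for every hypothesis:
  South: 0.12 × 0.164 = 0.01968
  East: 0.22 × 0.38 = 0.0836
  Central: 0.06 × 0.285 = 0.0171
  North: 0.17 × 0.11 = 0.0187
  West: 0.17 × 0.2 = 0.034
  Coastal: 0.26 × 0.12 = 0.0312
Total = 0.20428.
P(South | refund) = 0.01968/0.20428 ≈ 0.096
P(East | refund) = 0.0836/0.20428 ≈ 0.409
P(Central | refund) = 0.0171/0.20428 ≈ 0.084
P(North | refund) = 0.0187/0.20428 ≈ 0.092
P(West | refund) = 0.034/0.20428 ≈ 0.166
P(Coastal | refund) = 0.0312/0.20428 ≈ 0.153

South 0.096, East 0.409, Central 0.084, North 0.092, West 0.166, Coastal 0.153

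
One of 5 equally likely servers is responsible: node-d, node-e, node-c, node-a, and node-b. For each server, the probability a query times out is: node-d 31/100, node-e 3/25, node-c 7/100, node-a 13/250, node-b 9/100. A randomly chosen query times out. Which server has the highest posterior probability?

node-d

Since the prior is uniform, the posterior is proportional to the likelihood:
  node-d: 0.31
  node-e: 0.12
  node-c: 0.07
  node-a: 0.052
  node-b: 0.09
Normalizing constant = 0.642.
Largest term belongs to node-d, so node-d is most probable.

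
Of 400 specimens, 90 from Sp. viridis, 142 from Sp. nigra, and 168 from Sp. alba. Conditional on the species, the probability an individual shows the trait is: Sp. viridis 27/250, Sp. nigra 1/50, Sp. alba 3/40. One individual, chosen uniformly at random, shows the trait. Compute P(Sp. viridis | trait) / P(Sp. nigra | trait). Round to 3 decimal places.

By Bayes' rule, posterior ∝ prior × likelihood:
  Sp. viridis: 0.225 × 0.108 = 0.0243
  Sp. nigra: 0.355 × 0.02 = 0.0071
  Sp. alba: 0.42 × 0.075 = 0.0315
Sum = 0.0629.
The ratio is 0.0243 / 0.0071 (the normalizer cancels) = 3.423.

3.423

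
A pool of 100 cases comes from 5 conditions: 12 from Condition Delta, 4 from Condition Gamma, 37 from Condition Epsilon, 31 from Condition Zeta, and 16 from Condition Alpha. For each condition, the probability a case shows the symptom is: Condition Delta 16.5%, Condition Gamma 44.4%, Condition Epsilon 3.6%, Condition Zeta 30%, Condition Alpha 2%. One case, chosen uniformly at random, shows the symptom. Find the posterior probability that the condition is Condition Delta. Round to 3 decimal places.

Unnormalized posteriors (prior × likelihood):
  Condition Delta: 0.12 × 0.165 = 0.0198
  Condition Gamma: 0.04 × 0.444 = 0.01776
  Condition Epsilon: 0.37 × 0.036 = 0.01332
  Condition Zeta: 0.31 × 0.3 = 0.093
  Condition Alpha: 0.16 × 0.02 = 0.0032
Total = 0.14708.
P(Condition Delta | evidence) = 0.0198 / 0.14708 ≈ 0.135.

0.135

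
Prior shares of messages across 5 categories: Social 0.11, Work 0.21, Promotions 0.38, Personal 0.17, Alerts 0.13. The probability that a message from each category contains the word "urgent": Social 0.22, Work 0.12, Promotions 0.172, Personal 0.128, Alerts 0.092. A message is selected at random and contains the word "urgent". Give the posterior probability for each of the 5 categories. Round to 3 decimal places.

By Bayes' rule, posterior ∝ prior × likelihood:
  Social: 0.11 × 0.22 = 0.0242
  Work: 0.21 × 0.12 = 0.0252
  Promotions: 0.38 × 0.172 = 0.06536
  Personal: 0.17 × 0.128 = 0.02176
  Alerts: 0.13 × 0.092 = 0.01196
Sum = 0.14848.
P(Social | urgent-flag) = 0.0242/0.14848 ≈ 0.163
P(Work | urgent-flag) = 0.0252/0.14848 ≈ 0.170
P(Promotions | urgent-flag) = 0.06536/0.14848 ≈ 0.440
P(Personal | urgent-flag) = 0.02176/0.14848 ≈ 0.147
P(Alerts | urgent-flag) = 0.01196/0.14848 ≈ 0.081
(Check: 0.163+0.170+0.440+0.147+0.081 = 1.001.)

Social 0.163, Work 0.170, Promotions 0.440, Personal 0.147, Alerts 0.081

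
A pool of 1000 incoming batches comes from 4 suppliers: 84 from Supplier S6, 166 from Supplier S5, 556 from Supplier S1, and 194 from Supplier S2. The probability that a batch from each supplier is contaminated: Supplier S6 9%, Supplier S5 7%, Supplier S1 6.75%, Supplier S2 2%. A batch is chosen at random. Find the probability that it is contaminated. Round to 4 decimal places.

Unnormalized posteriors (prior × likelihood):
  Supplier S6: 0.084 × 0.09 = 0.00756
  Supplier S5: 0.166 × 0.07 = 0.01162
  Supplier S1: 0.556 × 0.0675 = 0.03753
  Supplier S2: 0.194 × 0.02 = 0.00388
P(contaminated) = 0.00756 + 0.01162 + 0.03753 + 0.00388 = 0.06059 → 0.0606.

0.0606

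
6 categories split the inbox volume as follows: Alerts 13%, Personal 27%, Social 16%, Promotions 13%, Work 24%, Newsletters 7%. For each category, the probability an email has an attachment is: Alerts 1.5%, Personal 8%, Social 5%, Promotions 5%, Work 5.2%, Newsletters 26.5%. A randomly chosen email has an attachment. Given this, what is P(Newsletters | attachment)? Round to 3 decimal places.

By Bayes' rule, posterior ∝ prior × likelihood:
  Alerts: 0.13 × 0.015 = 0.00195
  Personal: 0.27 × 0.08 = 0.0216
  Social: 0.16 × 0.05 = 0.008
  Promotions: 0.13 × 0.05 = 0.0065
  Work: 0.24 × 0.052 = 0.01248
  Newsletters: 0.07 × 0.265 = 0.01855
Total = 0.06908.
P(Newsletters | evidence) = 0.01855 / 0.06908 ≈ 0.269.

0.269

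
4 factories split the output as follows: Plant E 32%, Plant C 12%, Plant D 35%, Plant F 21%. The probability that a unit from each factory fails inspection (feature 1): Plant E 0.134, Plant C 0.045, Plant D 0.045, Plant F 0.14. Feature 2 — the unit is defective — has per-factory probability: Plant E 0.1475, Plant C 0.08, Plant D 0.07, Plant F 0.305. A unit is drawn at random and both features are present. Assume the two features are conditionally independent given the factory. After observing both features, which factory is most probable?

Unnormalized posteriors (prior × likelihood):
  Plant E: 0.32 × 0.134 × 0.1475 = 0.0063248
  Plant C: 0.12 × 0.045 × 0.08 = 0.000432
  Plant D: 0.35 × 0.045 × 0.07 = 0.0011025
  Plant F: 0.21 × 0.14 × 0.305 = 0.008967
Normalizing constant = 0.0168263.
Largest term belongs to Plant F, so Plant F is most probable.

Plant F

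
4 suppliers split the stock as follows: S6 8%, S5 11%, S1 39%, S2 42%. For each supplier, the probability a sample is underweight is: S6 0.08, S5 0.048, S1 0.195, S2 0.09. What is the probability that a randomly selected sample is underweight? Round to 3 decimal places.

Compute prior × likelihood for every hypothesis:
  S6: 0.08 × 0.08 = 0.0064
  S5: 0.11 × 0.048 = 0.00528
  S1: 0.39 × 0.195 = 0.07605
  S2: 0.42 × 0.09 = 0.0378
P(underweight) = 0.0064 + 0.00528 + 0.07605 + 0.0378 = 0.12553 → 0.126.

0.126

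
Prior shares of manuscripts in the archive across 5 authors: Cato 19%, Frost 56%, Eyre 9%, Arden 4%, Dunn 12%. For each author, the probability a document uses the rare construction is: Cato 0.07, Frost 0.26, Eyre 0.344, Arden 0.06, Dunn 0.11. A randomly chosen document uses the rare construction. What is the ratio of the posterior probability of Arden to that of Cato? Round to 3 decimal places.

0.180

By Bayes' rule, posterior ∝ prior × likelihood:
  Cato: 0.19 × 0.07 = 0.0133
  Frost: 0.56 × 0.26 = 0.1456
  Eyre: 0.09 × 0.344 = 0.03096
  Arden: 0.04 × 0.06 = 0.0024
  Dunn: 0.12 × 0.11 = 0.0132
Sum = 0.20546.
The ratio is 0.0024 / 0.0133 (the normalizer cancels) = 0.180.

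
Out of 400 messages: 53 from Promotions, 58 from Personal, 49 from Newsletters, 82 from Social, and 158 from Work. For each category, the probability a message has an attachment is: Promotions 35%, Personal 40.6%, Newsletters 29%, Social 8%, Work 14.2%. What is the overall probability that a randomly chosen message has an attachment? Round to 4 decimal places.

Prior × likelihood for each hypothesis:
  Promotions: 0.1325 × 0.35 = 0.046375
  Personal: 0.145 × 0.406 = 0.05887
  Newsletters: 0.1225 × 0.29 = 0.035525
  Social: 0.205 × 0.08 = 0.0164
  Work: 0.395 × 0.142 = 0.05609
P(attachment) = 0.046375 + 0.05887 + 0.035525 + 0.0164 + 0.05609 = 0.21326 → 0.2133.

0.2133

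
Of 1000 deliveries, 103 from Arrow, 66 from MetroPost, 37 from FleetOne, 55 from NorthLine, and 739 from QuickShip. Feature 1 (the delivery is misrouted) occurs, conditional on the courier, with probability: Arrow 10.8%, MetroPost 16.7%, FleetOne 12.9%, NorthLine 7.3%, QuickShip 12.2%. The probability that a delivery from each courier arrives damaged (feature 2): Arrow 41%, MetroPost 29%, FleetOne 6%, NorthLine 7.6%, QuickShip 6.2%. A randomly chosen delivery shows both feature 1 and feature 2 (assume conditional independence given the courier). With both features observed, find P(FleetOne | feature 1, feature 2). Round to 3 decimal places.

By Bayes' rule, posterior ∝ prior × likelihood:
  Arrow: 0.103 × 0.108 × 0.41 = 0.00456084
  MetroPost: 0.066 × 0.167 × 0.29 = 0.00319638
  FleetOne: 0.037 × 0.129 × 0.06 = 0.00028638
  NorthLine: 0.055 × 0.073 × 0.076 = 0.00030514
  QuickShip: 0.739 × 0.122 × 0.062 = 0.005589796
Total = 0.013938536.
P(FleetOne | evidence) = 0.00028638 / 0.013938536 ≈ 0.021.

0.021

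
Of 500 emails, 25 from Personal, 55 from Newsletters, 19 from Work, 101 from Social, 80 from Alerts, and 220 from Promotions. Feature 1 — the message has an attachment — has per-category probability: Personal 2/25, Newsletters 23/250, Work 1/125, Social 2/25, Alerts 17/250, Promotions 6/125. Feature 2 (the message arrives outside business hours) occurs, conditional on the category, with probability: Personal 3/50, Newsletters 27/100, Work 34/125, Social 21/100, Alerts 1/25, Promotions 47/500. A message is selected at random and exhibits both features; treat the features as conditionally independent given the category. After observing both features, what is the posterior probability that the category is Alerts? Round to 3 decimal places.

Prior × likelihood for each hypothesis:
  Personal: 0.05 × 0.08 × 0.06 = 0.00024
  Newsletters: 0.11 × 0.092 × 0.27 = 0.0027324
  Work: 0.038 × 0.008 × 0.272 = 0.000082688
  Social: 0.202 × 0.08 × 0.21 = 0.0033936
  Alerts: 0.16 × 0.068 × 0.04 = 0.0004352
  Promotions: 0.44 × 0.048 × 0.094 = 0.00198528
Total = 0.008869168.
P(Alerts | evidence) = 0.0004352 / 0.008869168 ≈ 0.049.

0.049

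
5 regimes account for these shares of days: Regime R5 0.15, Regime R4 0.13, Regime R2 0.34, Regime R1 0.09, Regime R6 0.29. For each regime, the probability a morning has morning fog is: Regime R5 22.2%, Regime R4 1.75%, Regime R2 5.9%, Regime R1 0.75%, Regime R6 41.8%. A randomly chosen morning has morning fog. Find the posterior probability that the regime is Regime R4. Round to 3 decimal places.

0.013

Prior × likelihood for each hypothesis:
  Regime R5: 0.15 × 0.222 = 0.0333
  Regime R4: 0.13 × 0.0175 = 0.002275
  Regime R2: 0.34 × 0.059 = 0.02006
  Regime R1: 0.09 × 0.0075 = 0.000675
  Regime R6: 0.29 × 0.418 = 0.12122
Normalizing constant = 0.17753.
P(Regime R4 | evidence) = 0.002275 / 0.17753 ≈ 0.013.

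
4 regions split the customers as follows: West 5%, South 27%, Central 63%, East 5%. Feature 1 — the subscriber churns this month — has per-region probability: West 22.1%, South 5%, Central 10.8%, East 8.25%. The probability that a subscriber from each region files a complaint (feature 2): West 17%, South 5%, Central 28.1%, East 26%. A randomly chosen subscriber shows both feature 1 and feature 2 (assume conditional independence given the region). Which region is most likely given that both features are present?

Central

Prior × likelihood for each hypothesis:
  West: 0.05 × 0.221 × 0.17 = 0.0018785
  South: 0.27 × 0.05 × 0.05 = 0.000675
  Central: 0.63 × 0.108 × 0.281 = 0.01911924
  East: 0.05 × 0.0825 × 0.26 = 0.0010725
Normalizing constant = 0.02274524.
Largest term belongs to Central, so Central is most probable.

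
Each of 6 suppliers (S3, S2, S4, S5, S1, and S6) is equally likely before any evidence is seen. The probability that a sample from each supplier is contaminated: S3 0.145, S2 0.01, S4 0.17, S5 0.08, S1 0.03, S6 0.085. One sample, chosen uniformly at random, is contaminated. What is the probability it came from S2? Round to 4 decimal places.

Since the prior is uniform, the posterior is proportional to the likelihood:
  S3: 0.145
  S2: 0.01
  S4: 0.17
  S5: 0.08
  S1: 0.03
  S6: 0.085
Normalizing constant = 0.52.
P(S2 | evidence) = 0.01 / 0.52 ≈ 0.0192.

0.0192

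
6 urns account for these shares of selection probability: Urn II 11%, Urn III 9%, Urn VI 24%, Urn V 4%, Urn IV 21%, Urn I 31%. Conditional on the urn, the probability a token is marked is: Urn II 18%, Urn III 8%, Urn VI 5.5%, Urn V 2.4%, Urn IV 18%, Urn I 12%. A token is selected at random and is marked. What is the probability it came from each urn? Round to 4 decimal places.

Compute prior × likelihood for every hypothesis:
  Urn II: 0.11 × 0.18 = 0.0198
  Urn III: 0.09 × 0.08 = 0.0072
  Urn VI: 0.24 × 0.055 = 0.0132
  Urn V: 0.04 × 0.024 = 0.00096
  Urn IV: 0.21 × 0.18 = 0.0378
  Urn I: 0.31 × 0.12 = 0.0372
Sum = 0.11616.
P(Urn II | marked) = 0.0198/0.11616 ≈ 0.1705
P(Urn III | marked) = 0.0072/0.11616 ≈ 0.0620
P(Urn VI | marked) = 0.0132/0.11616 ≈ 0.1136
P(Urn V | marked) = 0.00096/0.11616 ≈ 0.0083
P(Urn IV | marked) = 0.0378/0.11616 ≈ 0.3254
P(Urn I | marked) = 0.0372/0.11616 ≈ 0.3202
(Check: 0.1705+0.0620+0.1136+0.0083+0.3254+0.3202 = 1.0000.)

Urn II 0.1705, Urn III 0.0620, Urn VI 0.1136, Urn V 0.0083, Urn IV 0.3254, Urn I 0.3202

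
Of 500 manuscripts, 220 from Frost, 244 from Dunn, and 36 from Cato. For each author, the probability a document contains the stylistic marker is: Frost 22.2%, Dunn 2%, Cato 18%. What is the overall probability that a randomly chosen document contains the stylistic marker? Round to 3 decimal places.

Compute prior × likelihood for every hypothesis:
  Frost: 0.44 × 0.222 = 0.09768
  Dunn: 0.488 × 0.02 = 0.00976
  Cato: 0.072 × 0.18 = 0.01296
P(marker) = 0.09768 + 0.00976 + 0.01296 = 0.1204 → 0.120.

0.120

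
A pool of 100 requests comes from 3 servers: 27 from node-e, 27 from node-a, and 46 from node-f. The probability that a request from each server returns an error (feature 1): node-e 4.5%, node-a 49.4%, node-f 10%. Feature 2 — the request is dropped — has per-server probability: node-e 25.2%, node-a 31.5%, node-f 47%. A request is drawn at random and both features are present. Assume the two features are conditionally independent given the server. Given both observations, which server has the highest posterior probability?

node-a

Prior × likelihood for each hypothesis:
  node-e: 0.27 × 0.045 × 0.252 = 0.0030618
  node-a: 0.27 × 0.494 × 0.315 = 0.0420147
  node-f: 0.46 × 0.1 × 0.47 = 0.02162
Sum = 0.0666965.
Largest term belongs to node-a, so node-a is most probable.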